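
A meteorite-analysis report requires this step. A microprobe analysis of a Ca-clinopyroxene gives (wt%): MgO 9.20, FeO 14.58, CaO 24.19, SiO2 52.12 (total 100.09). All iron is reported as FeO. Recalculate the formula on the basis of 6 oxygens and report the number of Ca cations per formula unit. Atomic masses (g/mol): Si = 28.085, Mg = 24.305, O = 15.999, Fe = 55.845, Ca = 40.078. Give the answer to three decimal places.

0.996 Ca apfu

MgO: 9.20/40.304 = 0.22827 mol → 0.22827 mol Mg, 0.22827 mol O.
FeO: 14.58/71.844 = 0.20294 mol → 0.20294 mol Fe, 0.20294 mol O.
CaO: 24.19/56.077 = 0.43137 mol → 0.43137 mol Ca, 0.43137 mol O.
SiO2: 52.12/60.083 = 0.86747 mol → 0.86747 mol Si, 1.73494 mol O.
Total oxygen = 2.59752 mol. Normalization factor = 6/2.59752 = 2.30990.
Ca per 6 O = 0.43137 × 2.30990 = 0.996.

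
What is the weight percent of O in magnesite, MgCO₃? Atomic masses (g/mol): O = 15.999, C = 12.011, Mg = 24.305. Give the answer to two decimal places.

Molar mass of MgCO₃: 1*24.305 + 1*12.011 + 3*15.999 = 84.313 g/mol.
Mass of O per formula unit: 3 × 15.999 = 47.997 g.
Weight fraction O = 47.997 / 84.313 = 0.5693.

56.93 wt%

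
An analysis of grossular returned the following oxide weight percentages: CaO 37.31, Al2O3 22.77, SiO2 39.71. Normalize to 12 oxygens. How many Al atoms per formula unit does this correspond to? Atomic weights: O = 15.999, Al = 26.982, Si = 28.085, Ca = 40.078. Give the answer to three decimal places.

2.017 Al apfu

CaO: 37.31/56.077 = 0.66534 mol → 0.66534 mol Ca, 0.66534 mol O.
Al2O3: 22.77/101.961 = 0.22332 mol → 0.44664 mol Al, 0.66996 mol O.
SiO2: 39.71/60.083 = 0.66092 mol → 0.66092 mol Si, 1.32184 mol O.
Total oxygen = 2.65714 mol. Normalization factor = 12/2.65714 = 4.51613.
Al per 12 O = 0.44664 × 4.51613 = 2.017.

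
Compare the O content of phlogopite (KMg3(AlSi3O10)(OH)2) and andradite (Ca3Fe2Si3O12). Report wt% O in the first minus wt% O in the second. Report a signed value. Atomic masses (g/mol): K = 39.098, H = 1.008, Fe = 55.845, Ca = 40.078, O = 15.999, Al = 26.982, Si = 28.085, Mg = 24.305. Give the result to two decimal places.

8.23 percentage points

O in KMg3(AlSi3O10)(OH)2: molar mass 417.254 g/mol; 12×15.999 = 191.988 g → 46.01 wt%.
O in Ca3Fe2Si3O12: molar mass 508.167 g/mol; 12×15.999 = 191.988 g → 37.78 wt%.
Difference = 46.01 − 37.78 = 8.23 percentage points.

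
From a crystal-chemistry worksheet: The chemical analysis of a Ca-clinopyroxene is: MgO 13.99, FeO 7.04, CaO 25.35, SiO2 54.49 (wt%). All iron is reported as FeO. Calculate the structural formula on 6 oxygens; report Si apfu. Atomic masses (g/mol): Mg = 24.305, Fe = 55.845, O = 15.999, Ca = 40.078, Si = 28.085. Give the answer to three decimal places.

MgO (M=40.304): mol = 0.34711; Mg = 0.34711, O = 0.34711.
FeO (M=71.844): mol = 0.09799; Fe = 0.09799, O = 0.09799.
CaO (M=56.077): mol = 0.45206; Ca = 0.45206, O = 0.45206.
SiO2 (M=60.083): mol = 0.90691; Si = 0.90691, O = 1.81382.
ΣO = 2.71098; factor = 6/ΣO = 2.21322.
Si apfu = 0.90691 × 2.21322 = 2.007.

2.007 Si apfu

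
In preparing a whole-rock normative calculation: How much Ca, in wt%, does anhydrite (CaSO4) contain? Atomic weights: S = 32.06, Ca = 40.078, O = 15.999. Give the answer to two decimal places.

29.44 wt%

Formula mass = 1×40.078 + 1×32.06 + 4×15.999 = 136.134 g/mol, of which 40.078 g is Ca.
So Ca makes up 40.078/136.134 = 0.2944 of the mass, i.e. 29.44%.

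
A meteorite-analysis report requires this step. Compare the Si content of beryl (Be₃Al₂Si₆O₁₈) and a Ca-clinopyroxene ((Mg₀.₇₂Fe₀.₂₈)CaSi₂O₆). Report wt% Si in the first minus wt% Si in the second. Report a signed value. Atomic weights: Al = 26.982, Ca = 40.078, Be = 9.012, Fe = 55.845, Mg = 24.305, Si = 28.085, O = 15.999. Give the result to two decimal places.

First mineral: 168.510 g Si in 537.492 g formula = 31.35 wt% Si.
Second mineral: 56.170 g Si in 225.378 g formula = 24.92 wt% Si.
31.35% − 24.92% gives a difference of 6.43 percentage points.

6.43 percentage points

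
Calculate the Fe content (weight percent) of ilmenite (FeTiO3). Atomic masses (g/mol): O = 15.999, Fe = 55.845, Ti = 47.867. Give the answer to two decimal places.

Formula mass = 1*55.845 + 1*47.867 + 3*15.999 = 151.709 g/mol, of which 55.845 g is Fe.
So Fe makes up 55.845/151.709 = 0.3681 of the mass, i.e. 36.81%.

36.81 weight percent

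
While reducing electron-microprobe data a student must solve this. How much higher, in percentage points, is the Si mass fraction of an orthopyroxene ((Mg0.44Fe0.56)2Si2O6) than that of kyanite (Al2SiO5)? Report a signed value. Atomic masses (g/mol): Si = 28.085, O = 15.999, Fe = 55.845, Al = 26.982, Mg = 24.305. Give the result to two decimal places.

M((Mg0.44Fe0.56)2Si2O6) = 236.099 g/mol, so wt% Si = 56.170/236.099 × 100 = 23.79%.
M(Al2SiO5) = 162.044 g/mol, so wt% Si = 28.085/162.044 × 100 = 17.33%.
23.79 − 17.33 = 6.46 pp.

6.46 percentage points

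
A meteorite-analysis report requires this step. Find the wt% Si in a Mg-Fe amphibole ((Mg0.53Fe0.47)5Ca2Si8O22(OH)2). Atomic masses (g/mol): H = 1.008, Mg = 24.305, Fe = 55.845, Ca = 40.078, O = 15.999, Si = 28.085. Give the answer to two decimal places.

25.35 mass %

Molar mass of (Mg0.53Fe0.47)5Ca2Si8O22(OH)2: 2.65·24.305 + 2.35·55.845 + 2·40.078 + 8·28.085 + 24·15.999 + 2·1.008 = 886.472 g/mol.
Mass of Si per formula unit: 8 × 28.085 = 224.680 g.
Weight fraction Si = 224.680 / 886.472 = 0.2535.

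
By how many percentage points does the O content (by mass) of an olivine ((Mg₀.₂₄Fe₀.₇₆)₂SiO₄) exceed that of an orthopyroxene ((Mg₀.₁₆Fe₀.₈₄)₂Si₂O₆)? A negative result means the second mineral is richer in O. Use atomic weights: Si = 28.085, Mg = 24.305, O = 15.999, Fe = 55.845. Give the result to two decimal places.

-3.90 percentage points

M((Mg₀.₂₄Fe₀.₇₆)₂SiO₄) = 188.632 g/mol, so wt% O = 63.996/188.632 × 100 = 33.93%.
M((Mg₀.₁₆Fe₀.₈₄)₂Si₂O₆) = 253.761 g/mol, so wt% O = 95.994/253.761 × 100 = 37.83%.
33.93 − 37.83 = -3.90 pp.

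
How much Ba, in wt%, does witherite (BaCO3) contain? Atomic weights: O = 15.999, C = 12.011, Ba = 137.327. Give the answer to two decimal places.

69.59 wt%

Formula mass = 1×137.327 + 1×12.011 + 3×15.999 = 197.335 g/mol, of which 137.327 g is Ba.
So Ba makes up 137.327/197.335 = 0.6959 of the mass, i.e. 69.59%.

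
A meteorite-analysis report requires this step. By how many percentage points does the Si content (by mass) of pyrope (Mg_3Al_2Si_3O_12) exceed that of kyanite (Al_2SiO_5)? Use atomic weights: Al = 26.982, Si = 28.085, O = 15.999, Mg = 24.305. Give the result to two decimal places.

M(Mg_3Al_2Si_3O_12) = 403.122 g/mol, so wt% Si = 84.255/403.122 × 100 = 20.90%.
M(Al_2SiO_5) = 162.044 g/mol, so wt% Si = 28.085/162.044 × 100 = 17.33%.
20.90 − 17.33 = 3.57 pp.

3.57 percentage points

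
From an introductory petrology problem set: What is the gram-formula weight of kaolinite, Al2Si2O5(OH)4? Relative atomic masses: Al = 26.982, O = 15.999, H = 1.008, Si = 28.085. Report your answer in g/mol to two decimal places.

258.16 g/mol

The formula mass is the sum 2*26.982 + 2*28.085 + 9*15.999 + 4*1.008.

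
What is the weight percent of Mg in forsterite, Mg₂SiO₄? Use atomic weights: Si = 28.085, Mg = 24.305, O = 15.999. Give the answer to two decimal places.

Formula mass = 2·24.305 + 1·28.085 + 4·15.999 = 140.691 g/mol, of which 48.610 g is Mg.
So Mg makes up 48.610/140.691 = 0.3455 of the mass, i.e. 34.55%.

34.55 mass %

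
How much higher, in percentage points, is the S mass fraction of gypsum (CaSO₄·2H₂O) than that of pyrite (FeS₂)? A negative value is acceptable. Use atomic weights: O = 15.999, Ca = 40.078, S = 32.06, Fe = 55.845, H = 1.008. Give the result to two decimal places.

M(CaSO₄·2H₂O) = 172.164 g/mol, so wt% S = 32.060/172.164 × 100 = 18.62%.
M(FeS₂) = 119.965 g/mol, so wt% S = 64.120/119.965 × 100 = 53.45%.
18.62 − 53.45 = -34.83 pp.

-34.83 percentage points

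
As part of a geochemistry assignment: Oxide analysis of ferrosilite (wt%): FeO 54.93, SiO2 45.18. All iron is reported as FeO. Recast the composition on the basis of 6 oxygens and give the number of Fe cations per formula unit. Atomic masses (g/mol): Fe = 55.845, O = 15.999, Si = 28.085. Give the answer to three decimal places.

2.022 Fe apfu

54.93 wt% FeO ÷ 71.844 g/mol = 0.76457 mol, giving 0.76457 Fe and 0.76457 O.
45.18 wt% SiO2 ÷ 60.083 g/mol = 0.75196 mol, giving 0.75196 Si and 1.50392 O.
Oxygen sums to 2.26849; scaling by 6/2.26849 = 2.64493 puts the formula on 6 O.
Fe: 0.76457 × 2.64493 = 2.022 atoms per formula unit.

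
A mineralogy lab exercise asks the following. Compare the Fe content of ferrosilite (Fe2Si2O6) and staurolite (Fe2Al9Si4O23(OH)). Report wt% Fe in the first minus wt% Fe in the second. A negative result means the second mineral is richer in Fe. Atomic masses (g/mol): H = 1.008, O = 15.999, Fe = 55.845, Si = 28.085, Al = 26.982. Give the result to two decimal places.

M(Fe2Si2O6) = 263.854 g/mol, so wt% Fe = 111.690/263.854 × 100 = 42.33%.
M(Fe2Al9Si4O23(OH)) = 851.852 g/mol, so wt% Fe = 111.690/851.852 × 100 = 13.11%.
42.33 − 13.11 = 29.22 pp.

29.22 percentage points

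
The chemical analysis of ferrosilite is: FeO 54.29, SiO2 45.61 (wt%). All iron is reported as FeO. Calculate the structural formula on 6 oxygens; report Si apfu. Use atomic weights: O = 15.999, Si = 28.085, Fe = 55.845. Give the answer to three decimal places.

FeO (M=71.844): mol = 0.75567; Fe = 0.75567, O = 0.75567.
SiO2 (M=60.083): mol = 0.75912; Si = 0.75912, O = 1.51824.
ΣO = 2.27391; factor = 6/ΣO = 2.63863.
Si apfu = 0.75912 × 2.63863 = 2.003.

2.003 Si apfu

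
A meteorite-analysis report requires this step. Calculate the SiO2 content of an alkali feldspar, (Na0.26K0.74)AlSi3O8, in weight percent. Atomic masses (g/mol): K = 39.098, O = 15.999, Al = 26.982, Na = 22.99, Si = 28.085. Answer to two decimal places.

65.75 wt%

Formula mass = 274.139 g/mol.
3 Si → 3.0000 mol SiO2 per formula unit; M(SiO2) = 60.083, so SiO2 mass = 180.249 g.
180.249/274.139 × 100 = 65.75 wt%.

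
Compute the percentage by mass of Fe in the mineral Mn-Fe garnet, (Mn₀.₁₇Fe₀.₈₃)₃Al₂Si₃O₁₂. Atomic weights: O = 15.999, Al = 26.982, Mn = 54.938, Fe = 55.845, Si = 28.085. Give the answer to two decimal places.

Molar mass of (Mn₀.₁₇Fe₀.₈₃)₃Al₂Si₃O₁₂: 0.51×54.938 + 2.49×55.845 + 2×26.982 + 3×28.085 + 12×15.999 = 497.279 g/mol.
Mass of Fe per formula unit: 2.49 × 55.845 = 139.054 g.
Weight fraction Fe = 139.054 / 497.279 = 0.2796.

27.96 mass %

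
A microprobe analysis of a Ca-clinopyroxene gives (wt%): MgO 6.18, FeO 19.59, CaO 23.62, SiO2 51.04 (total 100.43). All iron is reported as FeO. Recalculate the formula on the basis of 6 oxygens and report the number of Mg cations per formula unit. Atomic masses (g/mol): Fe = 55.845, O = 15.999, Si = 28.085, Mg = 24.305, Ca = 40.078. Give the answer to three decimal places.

0.361 Mg apfu

MgO: 6.18/40.304 = 0.15333 mol → 0.15333 mol Mg, 0.15333 mol O.
FeO: 19.59/71.844 = 0.27267 mol → 0.27267 mol Fe, 0.27267 mol O.
CaO: 23.62/56.077 = 0.42121 mol → 0.42121 mol Ca, 0.42121 mol O.
SiO2: 51.04/60.083 = 0.84949 mol → 0.84949 mol Si, 1.69898 mol O.
Total oxygen = 2.54619 mol. Normalization factor = 6/2.54619 = 2.35646.
Mg per 6 O = 0.15333 × 2.35646 = 0.361.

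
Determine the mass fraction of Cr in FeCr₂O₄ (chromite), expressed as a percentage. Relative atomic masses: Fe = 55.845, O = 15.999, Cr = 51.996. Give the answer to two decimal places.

M(FeCr₂O₄) = 223.833 g/mol.
Cr contributes 2 × 51.996 = 103.992 g per mole.
103.992/223.833 = 0.4646 → 46.46%.

46.46 mass %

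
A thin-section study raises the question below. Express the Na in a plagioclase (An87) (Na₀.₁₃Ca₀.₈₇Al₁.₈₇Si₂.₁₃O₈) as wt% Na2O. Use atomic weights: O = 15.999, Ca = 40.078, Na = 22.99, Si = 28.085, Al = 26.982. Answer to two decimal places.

1.46 wt%

Molar mass of Na₀.₁₃Ca₀.₈₇Al₁.₈₇Si₂.₁₃O₈ = 0.13*22.99 + 0.87*40.078 + 1.87*26.982 + 2.13*28.085 + 8*15.999 = 276.126 g/mol.
Each formula unit contains 0.13 Na, equivalent to 0.13/2 = 0.0650 mol Na2O.
M(Na2O) = 2×22.99 + 1×15.999 = 61.979 g/mol.
Mass of Na2O per formula unit = 0.0650 × 61.979 = 4.029 g.
Na2O wt% = 4.029 / 276.126 × 100 = 1.46%.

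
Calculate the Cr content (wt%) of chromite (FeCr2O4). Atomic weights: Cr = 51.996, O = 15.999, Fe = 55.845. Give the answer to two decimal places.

46.46 wt%

Molar mass of FeCr2O4: 1×55.845 + 2×51.996 + 4×15.999 = 223.833 g/mol.
Mass of Cr per formula unit: 2 × 51.996 = 103.992 g.
Weight fraction Cr = 103.992 / 223.833 = 0.4646.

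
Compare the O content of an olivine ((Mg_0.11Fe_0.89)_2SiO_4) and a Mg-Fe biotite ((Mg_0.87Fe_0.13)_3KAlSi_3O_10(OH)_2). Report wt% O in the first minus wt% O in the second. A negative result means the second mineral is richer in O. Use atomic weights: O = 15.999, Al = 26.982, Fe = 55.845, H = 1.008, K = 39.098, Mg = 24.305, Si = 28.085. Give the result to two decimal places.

First mineral: 63.996 g O in 196.832 g formula = 32.51 wt% O.
Second mineral: 191.988 g O in 429.555 g formula = 44.69 wt% O.
32.51% − 44.69% gives a difference of -12.18 percentage points.

-12.18 percentage points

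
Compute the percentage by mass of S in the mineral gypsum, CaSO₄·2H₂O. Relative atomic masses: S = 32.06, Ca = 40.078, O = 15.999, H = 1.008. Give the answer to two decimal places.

18.62 wt%

Molar mass of CaSO₄·2H₂O: 1·40.078 + 1·32.06 + 6·15.999 + 4·1.008 = 172.164 g/mol.
Mass of S per formula unit: 1 × 32.06 = 32.060 g.
Weight fraction S = 32.060 / 172.164 = 0.1862.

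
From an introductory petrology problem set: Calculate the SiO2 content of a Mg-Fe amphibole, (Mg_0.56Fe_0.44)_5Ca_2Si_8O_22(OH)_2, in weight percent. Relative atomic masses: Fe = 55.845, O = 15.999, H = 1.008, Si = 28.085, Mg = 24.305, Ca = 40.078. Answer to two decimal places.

Formula mass = 881.741 g/mol.
8 Si → 8.0000 mol SiO2 per formula unit; M(SiO2) = 60.083, so SiO2 mass = 480.664 g.
480.664/881.741 × 100 = 54.51 wt%.

54.51 wt%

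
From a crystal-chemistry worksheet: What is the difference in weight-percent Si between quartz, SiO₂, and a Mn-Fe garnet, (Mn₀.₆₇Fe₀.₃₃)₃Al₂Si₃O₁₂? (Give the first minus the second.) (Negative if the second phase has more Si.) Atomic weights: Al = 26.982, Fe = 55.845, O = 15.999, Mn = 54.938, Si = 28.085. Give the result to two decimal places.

Si in SiO₂: molar mass 60.083 g/mol; 1×28.085 = 28.085 g → 46.74 wt%.
Si in (Mn₀.₆₇Fe₀.₃₃)₃Al₂Si₃O₁₂: molar mass 495.919 g/mol; 3×28.085 = 84.255 g → 16.99 wt%.
Difference = 46.74 − 16.99 = 29.75 percentage points.

29.75 percentage points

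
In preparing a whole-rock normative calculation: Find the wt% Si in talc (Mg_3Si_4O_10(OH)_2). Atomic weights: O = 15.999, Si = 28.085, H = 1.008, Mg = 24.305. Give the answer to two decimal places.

29.62 wt%

Formula mass = 3·24.305 + 4·28.085 + 12·15.999 + 2·1.008 = 379.259 g/mol, of which 112.340 g is Si.
So Si makes up 112.340/379.259 = 0.2962 of the mass, i.e. 29.62%.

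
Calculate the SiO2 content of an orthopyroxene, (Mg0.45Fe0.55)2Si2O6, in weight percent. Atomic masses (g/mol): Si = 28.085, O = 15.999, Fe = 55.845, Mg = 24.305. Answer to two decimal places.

51.03 wt%

Formula mass = 235.468 g/mol.
2 Si → 2.0000 mol SiO2 per formula unit; M(SiO2) = 60.083, so SiO2 mass = 120.166 g.
120.166/235.468 × 100 = 51.03 wt%.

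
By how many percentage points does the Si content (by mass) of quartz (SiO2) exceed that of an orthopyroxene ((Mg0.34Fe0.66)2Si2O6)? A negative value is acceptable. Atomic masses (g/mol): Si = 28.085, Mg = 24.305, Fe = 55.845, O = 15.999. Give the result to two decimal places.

First mineral: 28.085 g Si in 60.083 g formula = 46.74 wt% Si.
Second mineral: 56.170 g Si in 242.407 g formula = 23.17 wt% Si.
46.74% − 23.17% gives a difference of 23.57 percentage points.

23.57 percentage points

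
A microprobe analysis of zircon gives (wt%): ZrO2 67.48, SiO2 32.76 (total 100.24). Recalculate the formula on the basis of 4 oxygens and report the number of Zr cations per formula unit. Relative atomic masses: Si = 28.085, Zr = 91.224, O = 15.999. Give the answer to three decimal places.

ZrO2 (M=123.222): mol = 0.54763; Zr = 0.54763, O = 1.09526.
SiO2 (M=60.083): mol = 0.54525; Si = 0.54525, O = 1.09050.
ΣO = 2.18576; factor = 4/ΣO = 1.83003.
Zr apfu = 0.54763 × 1.83003 = 1.002.

1.002 Zr apfu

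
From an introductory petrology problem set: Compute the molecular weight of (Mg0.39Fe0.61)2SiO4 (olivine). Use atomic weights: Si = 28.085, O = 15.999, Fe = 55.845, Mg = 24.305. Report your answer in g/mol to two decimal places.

M = 0.78(24.305) + 1.22(55.845) + 1(28.085) + 4(15.999)

179.17 g/mol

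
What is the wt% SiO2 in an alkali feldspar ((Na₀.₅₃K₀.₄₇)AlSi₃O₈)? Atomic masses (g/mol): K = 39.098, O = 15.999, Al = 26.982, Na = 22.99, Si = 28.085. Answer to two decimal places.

Formula mass = 269.790 g/mol.
3 Si → 3.0000 mol SiO2 per formula unit; M(SiO2) = 60.083, so SiO2 mass = 180.249 g.
180.249/269.790 × 100 = 66.81 wt%.

66.81 wt%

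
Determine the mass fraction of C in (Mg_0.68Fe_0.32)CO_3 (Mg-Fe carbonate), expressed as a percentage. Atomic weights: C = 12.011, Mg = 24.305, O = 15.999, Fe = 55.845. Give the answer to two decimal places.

12.72 weight percent

Formula mass = 0.68·24.305 + 0.32·55.845 + 1·12.011 + 3·15.999 = 94.406 g/mol, of which 12.011 g is C.
So C makes up 12.011/94.406 = 0.1272 of the mass, i.e. 12.72%.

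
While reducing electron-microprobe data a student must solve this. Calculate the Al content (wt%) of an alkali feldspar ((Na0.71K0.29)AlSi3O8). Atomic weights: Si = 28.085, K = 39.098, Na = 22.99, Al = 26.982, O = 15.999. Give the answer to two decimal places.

Formula mass = 0.71·22.99 + 0.29·39.098 + 1·26.982 + 3·28.085 + 8·15.999 = 266.890 g/mol, of which 26.982 g is Al.
So Al makes up 26.982/266.890 = 0.1011 of the mass, i.e. 10.11%.

10.11 wt%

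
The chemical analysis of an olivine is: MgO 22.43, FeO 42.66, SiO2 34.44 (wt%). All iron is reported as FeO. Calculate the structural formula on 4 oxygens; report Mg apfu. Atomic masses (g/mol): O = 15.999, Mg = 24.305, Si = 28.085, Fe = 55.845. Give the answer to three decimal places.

0.969 Mg apfu

22.43 wt% MgO ÷ 40.304 g/mol = 0.55652 mol, giving 0.55652 Mg and 0.55652 O.
42.66 wt% FeO ÷ 71.844 g/mol = 0.59379 mol, giving 0.59379 Fe and 0.59379 O.
34.44 wt% SiO2 ÷ 60.083 g/mol = 0.57321 mol, giving 0.57321 Si and 1.14642 O.
Oxygen sums to 2.29673; scaling by 4/2.29673 = 1.74161 puts the formula on 4 O.
Mg: 0.55652 × 1.74161 = 0.969 atoms per formula unit.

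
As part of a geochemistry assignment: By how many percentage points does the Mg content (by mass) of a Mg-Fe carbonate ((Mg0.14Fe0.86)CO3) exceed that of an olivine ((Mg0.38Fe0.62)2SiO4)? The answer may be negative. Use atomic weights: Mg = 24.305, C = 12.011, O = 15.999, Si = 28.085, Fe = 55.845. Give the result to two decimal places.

-7.22 percentage points

Mg in (Mg0.14Fe0.86)CO3: molar mass 111.437 g/mol; 0.14×24.305 = 3.403 g → 3.05 wt%.
Mg in (Mg0.38Fe0.62)2SiO4: molar mass 179.801 g/mol; 0.76×24.305 = 18.472 g → 10.27 wt%.
Difference = 3.05 − 10.27 = -7.22 percentage points.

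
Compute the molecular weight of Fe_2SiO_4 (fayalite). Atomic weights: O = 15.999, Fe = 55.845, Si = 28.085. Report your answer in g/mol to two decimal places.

203.77 g/mol

M = 2×55.845 + 1×28.085 + 4×15.999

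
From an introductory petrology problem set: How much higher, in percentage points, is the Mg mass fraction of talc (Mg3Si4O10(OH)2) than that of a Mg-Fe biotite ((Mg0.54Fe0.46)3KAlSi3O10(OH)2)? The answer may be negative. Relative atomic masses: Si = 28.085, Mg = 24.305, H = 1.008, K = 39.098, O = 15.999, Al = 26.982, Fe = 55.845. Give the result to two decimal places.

10.68 percentage points

First mineral: 72.915 g Mg in 379.259 g formula = 19.23 wt% Mg.
Second mineral: 39.374 g Mg in 460.779 g formula = 8.55 wt% Mg.
19.23% − 8.55% gives a difference of 10.68 percentage points.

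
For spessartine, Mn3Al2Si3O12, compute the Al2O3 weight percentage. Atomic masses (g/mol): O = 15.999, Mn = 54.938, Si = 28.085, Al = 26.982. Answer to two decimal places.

20.60 wt%

Molar mass of Mn3Al2Si3O12 = 3×54.938 + 2×26.982 + 3×28.085 + 12×15.999 = 495.021 g/mol.
Each formula unit contains 2 Al, equivalent to 2/2 = 1.0000 mol Al2O3.
M(Al2O3) = 2×26.982 + 3×15.999 = 101.961 g/mol.
Mass of Al2O3 per formula unit = 1.0000 × 101.961 = 101.961 g.
Al2O3 wt% = 101.961 / 495.021 × 100 = 20.60%.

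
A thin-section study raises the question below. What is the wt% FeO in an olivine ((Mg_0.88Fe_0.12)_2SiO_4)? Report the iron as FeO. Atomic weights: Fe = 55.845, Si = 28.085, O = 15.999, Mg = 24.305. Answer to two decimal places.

M((Mg_0.88Fe_0.12)_2SiO_4) = 148.261 g/mol; M(FeO) = 71.844 g/mol.
Moles FeO per formula unit = 0.24 Fe ÷ 1 = 0.2400.
FeO fraction = (0.2400 × 71.844) / 148.261 = 17.243/148.261 = 0.1163.

11.63 wt%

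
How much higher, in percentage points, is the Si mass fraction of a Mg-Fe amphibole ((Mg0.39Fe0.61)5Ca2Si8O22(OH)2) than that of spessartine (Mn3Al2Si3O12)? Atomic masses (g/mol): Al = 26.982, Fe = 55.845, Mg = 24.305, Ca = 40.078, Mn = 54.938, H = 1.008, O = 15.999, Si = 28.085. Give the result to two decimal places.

7.71 percentage points

First mineral: 224.680 g Si in 908.550 g formula = 24.73 wt% Si.
Second mineral: 84.255 g Si in 495.021 g formula = 17.02 wt% Si.
24.73% − 17.02% gives a difference of 7.71 percentage points.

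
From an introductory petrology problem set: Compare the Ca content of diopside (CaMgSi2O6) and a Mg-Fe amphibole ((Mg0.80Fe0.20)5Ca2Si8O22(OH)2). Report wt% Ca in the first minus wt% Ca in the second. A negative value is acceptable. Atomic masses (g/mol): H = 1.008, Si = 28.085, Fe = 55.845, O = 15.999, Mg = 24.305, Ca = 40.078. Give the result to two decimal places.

Ca in CaMgSi2O6: molar mass 216.547 g/mol; 1×40.078 = 40.078 g → 18.51 wt%.
Ca in (Mg0.80Fe0.20)5Ca2Si8O22(OH)2: molar mass 843.893 g/mol; 2×40.078 = 80.156 g → 9.50 wt%.
Difference = 18.51 − 9.50 = 9.01 percentage points.

9.01 percentage points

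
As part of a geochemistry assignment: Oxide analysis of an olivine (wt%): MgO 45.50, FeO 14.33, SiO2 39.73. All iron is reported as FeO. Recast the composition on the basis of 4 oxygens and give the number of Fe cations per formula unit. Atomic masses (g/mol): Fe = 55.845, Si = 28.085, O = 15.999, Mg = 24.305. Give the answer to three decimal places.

0.301 Fe apfu

MgO (M=40.304): mol = 1.12892; Mg = 1.12892, O = 1.12892.
FeO (M=71.844): mol = 0.19946; Fe = 0.19946, O = 0.19946.
SiO2 (M=60.083): mol = 0.66125; Si = 0.66125, O = 1.32250.
ΣO = 2.65088; factor = 4/ΣO = 1.50893.
Fe apfu = 0.19946 × 1.50893 = 0.301.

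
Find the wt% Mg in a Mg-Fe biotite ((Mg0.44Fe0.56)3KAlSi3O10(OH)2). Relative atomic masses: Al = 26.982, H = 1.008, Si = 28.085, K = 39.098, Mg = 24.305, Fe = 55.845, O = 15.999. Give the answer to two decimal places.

6.82 wt%

Formula mass = 1.32×24.305 + 1.68×55.845 + 1×39.098 + 1×26.982 + 3×28.085 + 12×15.999 + 2×1.008 = 470.241 g/mol, of which 32.083 g is Mg.
So Mg makes up 32.083/470.241 = 0.0682 of the mass, i.e. 6.82%.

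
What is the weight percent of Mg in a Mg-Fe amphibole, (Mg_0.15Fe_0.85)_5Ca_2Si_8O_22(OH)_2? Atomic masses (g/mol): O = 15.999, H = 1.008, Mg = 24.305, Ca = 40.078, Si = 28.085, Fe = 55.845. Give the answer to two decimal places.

M((Mg_0.15Fe_0.85)_5Ca_2Si_8O_22(OH)_2) = 946.398 g/mol.
Mg contributes 0.75 × 24.305 = 18.229 g per mole.
18.229/946.398 = 0.0193 → 1.93%.

1.93 weight percent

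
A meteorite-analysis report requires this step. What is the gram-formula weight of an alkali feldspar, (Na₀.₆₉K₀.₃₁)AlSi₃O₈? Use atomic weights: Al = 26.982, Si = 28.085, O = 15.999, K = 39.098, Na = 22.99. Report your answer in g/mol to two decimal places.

267.21 g/mol

M = 0.69(22.99) + 0.31(39.098) + 1(26.982) + 3(28.085) + 8(15.999)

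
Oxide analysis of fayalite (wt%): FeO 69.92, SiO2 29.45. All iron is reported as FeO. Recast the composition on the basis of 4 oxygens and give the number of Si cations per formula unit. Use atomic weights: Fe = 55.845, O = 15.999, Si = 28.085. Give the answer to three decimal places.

1.004 Si apfu

FeO (M=71.844): mol = 0.97322; Fe = 0.97322, O = 0.97322.
SiO2 (M=60.083): mol = 0.49016; Si = 0.49016, O = 0.98032.
ΣO = 1.95354; factor = 4/ΣO = 2.04756.
Si apfu = 0.49016 × 2.04756 = 1.004.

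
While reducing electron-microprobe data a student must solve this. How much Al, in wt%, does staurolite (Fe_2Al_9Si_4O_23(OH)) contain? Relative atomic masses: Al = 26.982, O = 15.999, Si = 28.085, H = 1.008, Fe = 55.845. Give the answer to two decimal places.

28.51 wt%

Formula mass = 2×55.845 + 9×26.982 + 4×28.085 + 24×15.999 + 1×1.008 = 851.852 g/mol, of which 242.838 g is Al.
So Al makes up 242.838/851.852 = 0.2851 of the mass, i.e. 28.51%.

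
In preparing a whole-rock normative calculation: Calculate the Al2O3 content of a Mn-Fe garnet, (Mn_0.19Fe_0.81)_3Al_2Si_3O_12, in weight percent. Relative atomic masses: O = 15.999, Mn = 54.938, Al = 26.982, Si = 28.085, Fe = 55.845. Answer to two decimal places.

20.51 wt%

M((Mn_0.19Fe_0.81)_3Al_2Si_3O_12) = 497.225 g/mol; M(Al2O3) = 101.961 g/mol.
Moles Al2O3 per formula unit = 2 Al ÷ 2 = 1.0000.
Al2O3 fraction = (1.0000 × 101.961) / 497.225 = 101.961/497.225 = 0.2051.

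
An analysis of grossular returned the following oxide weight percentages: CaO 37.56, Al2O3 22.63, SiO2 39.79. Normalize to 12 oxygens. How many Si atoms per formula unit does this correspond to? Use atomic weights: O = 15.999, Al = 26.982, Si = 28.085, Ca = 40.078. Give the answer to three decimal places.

2.987 Si apfu

CaO: 37.56/56.077 = 0.66979 mol → 0.66979 mol Ca, 0.66979 mol O.
Al2O3: 22.63/101.961 = 0.22195 mol → 0.44390 mol Al, 0.66585 mol O.
SiO2: 39.79/60.083 = 0.66225 mol → 0.66225 mol Si, 1.32450 mol O.
Total oxygen = 2.66014 mol. Normalization factor = 12/2.66014 = 4.51104.
Si per 12 O = 0.66225 × 4.51104 = 2.987.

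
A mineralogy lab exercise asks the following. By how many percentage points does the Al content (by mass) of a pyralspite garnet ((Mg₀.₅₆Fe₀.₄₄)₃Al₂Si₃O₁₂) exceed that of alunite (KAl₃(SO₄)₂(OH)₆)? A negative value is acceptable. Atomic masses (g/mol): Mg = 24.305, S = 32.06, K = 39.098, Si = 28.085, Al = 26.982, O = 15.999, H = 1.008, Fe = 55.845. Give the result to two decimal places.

Al in (Mg₀.₅₆Fe₀.₄₄)₃Al₂Si₃O₁₂: molar mass 444.755 g/mol; 2×26.982 = 53.964 g → 12.13 wt%.
Al in KAl₃(SO₄)₂(OH)₆: molar mass 414.198 g/mol; 3×26.982 = 80.946 g → 19.54 wt%.
Difference = 12.13 − 19.54 = -7.41 percentage points.

-7.41 percentage points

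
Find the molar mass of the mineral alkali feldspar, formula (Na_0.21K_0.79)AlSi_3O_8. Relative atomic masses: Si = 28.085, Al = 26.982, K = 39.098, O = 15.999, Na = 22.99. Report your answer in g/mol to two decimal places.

274.94 g/mol

The formula mass is the sum 0.21(22.99) + 0.79(39.098) + 1(26.982) + 3(28.085) + 8(15.999).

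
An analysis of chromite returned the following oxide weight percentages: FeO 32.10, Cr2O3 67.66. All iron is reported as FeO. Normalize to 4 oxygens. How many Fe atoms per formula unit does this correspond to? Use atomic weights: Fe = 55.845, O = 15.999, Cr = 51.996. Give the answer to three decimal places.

1.003 Fe apfu

FeO: 32.10/71.844 = 0.44680 mol → 0.44680 mol Fe, 0.44680 mol O.
Cr2O3: 67.66/151.989 = 0.44516 mol → 0.89032 mol Cr, 1.33548 mol O.
Total oxygen = 1.78228 mol. Normalization factor = 4/1.78228 = 2.24432.
Fe per 4 O = 0.44680 × 2.24432 = 1.003.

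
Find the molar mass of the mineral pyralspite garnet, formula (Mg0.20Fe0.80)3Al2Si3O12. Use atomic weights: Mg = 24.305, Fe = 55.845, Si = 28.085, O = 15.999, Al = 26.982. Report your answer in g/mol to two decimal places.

The formula mass is the sum 0.60·24.305 + 2.40·55.845 + 2·26.982 + 3·28.085 + 12·15.999.

478.82 g/mol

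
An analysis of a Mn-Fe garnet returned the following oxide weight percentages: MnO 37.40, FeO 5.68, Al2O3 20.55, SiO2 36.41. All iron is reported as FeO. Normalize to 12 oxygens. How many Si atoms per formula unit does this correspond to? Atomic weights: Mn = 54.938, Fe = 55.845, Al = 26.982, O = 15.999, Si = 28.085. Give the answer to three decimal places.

37.40 wt% MnO ÷ 70.937 g/mol = 0.52723 mol, giving 0.52723 Mn and 0.52723 O.
5.68 wt% FeO ÷ 71.844 g/mol = 0.07906 mol, giving 0.07906 Fe and 0.07906 O.
20.55 wt% Al2O3 ÷ 101.961 g/mol = 0.20155 mol, giving 0.40310 Al and 0.60465 O.
36.41 wt% SiO2 ÷ 60.083 g/mol = 0.60600 mol, giving 0.60600 Si and 1.21200 O.
Oxygen sums to 2.42294; scaling by 12/2.42294 = 4.95266 puts the formula on 12 O.
Si: 0.60600 × 4.95266 = 3.001 atoms per formula unit.

3.001 Si apfu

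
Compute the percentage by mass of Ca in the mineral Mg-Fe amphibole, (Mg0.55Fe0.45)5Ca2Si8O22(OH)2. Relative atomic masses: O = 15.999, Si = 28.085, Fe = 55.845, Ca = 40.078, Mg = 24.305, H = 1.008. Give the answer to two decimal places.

9.07 weight percent

Formula mass = 2.75×24.305 + 2.25×55.845 + 2×40.078 + 8×28.085 + 24×15.999 + 2×1.008 = 883.318 g/mol, of which 80.156 g is Ca.
So Ca makes up 80.156/883.318 = 0.0907 of the mass, i.e. 9.07%.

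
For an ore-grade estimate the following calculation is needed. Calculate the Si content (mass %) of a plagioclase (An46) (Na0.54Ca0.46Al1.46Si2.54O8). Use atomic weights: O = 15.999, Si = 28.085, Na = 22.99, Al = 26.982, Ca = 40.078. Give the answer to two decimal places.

26.46 mass %

Molar mass of Na0.54Ca0.46Al1.46Si2.54O8: 0.54·22.99 + 0.46·40.078 + 1.46·26.982 + 2.54·28.085 + 8·15.999 = 269.572 g/mol.
Mass of Si per formula unit: 2.54 × 28.085 = 71.336 g.
Weight fraction Si = 71.336 / 269.572 = 0.2646.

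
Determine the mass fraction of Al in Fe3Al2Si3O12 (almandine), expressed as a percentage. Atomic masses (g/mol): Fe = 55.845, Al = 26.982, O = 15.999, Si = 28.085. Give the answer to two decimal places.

10.84 mass %

Formula mass = 3·55.845 + 2·26.982 + 3·28.085 + 12·15.999 = 497.742 g/mol, of which 53.964 g is Al.
So Al makes up 53.964/497.742 = 0.1084 of the mass, i.e. 10.84%.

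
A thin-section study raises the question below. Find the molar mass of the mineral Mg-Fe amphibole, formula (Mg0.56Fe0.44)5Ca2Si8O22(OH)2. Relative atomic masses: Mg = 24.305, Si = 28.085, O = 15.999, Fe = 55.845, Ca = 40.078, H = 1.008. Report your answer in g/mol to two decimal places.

The formula mass is the sum 2.80·24.305 + 2.20·55.845 + 2·40.078 + 8·28.085 + 24·15.999 + 2·1.008.

881.74 g/mol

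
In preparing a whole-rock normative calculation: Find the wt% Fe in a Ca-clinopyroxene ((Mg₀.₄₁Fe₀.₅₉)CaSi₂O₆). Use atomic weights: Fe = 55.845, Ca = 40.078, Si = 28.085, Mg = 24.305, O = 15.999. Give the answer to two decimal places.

14.01 wt%

Formula mass = 0.41×24.305 + 0.59×55.845 + 1×40.078 + 2×28.085 + 6×15.999 = 235.156 g/mol, of which 32.949 g is Fe.
So Fe makes up 32.949/235.156 = 0.1401 of the mass, i.e. 14.01%.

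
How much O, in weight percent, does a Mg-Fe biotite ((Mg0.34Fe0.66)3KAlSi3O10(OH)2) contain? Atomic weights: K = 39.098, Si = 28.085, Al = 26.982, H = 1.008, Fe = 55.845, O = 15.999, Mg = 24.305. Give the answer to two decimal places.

Molar mass of (Mg0.34Fe0.66)3KAlSi3O10(OH)2: 1.02×24.305 + 1.98×55.845 + 1×39.098 + 1×26.982 + 3×28.085 + 12×15.999 + 2×1.008 = 479.703 g/mol.
Mass of O per formula unit: 12 × 15.999 = 191.988 g.
Weight fraction O = 191.988 / 479.703 = 0.4002.

40.02 weight percent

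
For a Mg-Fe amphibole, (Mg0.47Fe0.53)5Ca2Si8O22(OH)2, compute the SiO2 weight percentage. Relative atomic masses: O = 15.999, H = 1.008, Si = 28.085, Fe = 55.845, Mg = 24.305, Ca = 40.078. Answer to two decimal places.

M((Mg0.47Fe0.53)5Ca2Si8O22(OH)2) = 895.934 g/mol; M(SiO2) = 60.083 g/mol.
Moles SiO2 per formula unit = 8 Si ÷ 1 = 8.0000.
SiO2 fraction = (8.0000 × 60.083) / 895.934 = 480.664/895.934 = 0.5365.

53.65 wt%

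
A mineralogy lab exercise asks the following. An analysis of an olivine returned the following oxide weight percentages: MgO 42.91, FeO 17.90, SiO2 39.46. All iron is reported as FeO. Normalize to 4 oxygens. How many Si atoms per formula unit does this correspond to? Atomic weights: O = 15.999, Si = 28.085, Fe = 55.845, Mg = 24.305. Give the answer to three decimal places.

MgO: 42.91/40.304 = 1.06466 mol → 1.06466 mol Mg, 1.06466 mol O.
FeO: 17.90/71.844 = 0.24915 mol → 0.24915 mol Fe, 0.24915 mol O.
SiO2: 39.46/60.083 = 0.65676 mol → 0.65676 mol Si, 1.31352 mol O.
Total oxygen = 2.62733 mol. Normalization factor = 4/2.62733 = 1.52246.
Si per 4 O = 0.65676 × 1.52246 = 1.000.

1.000 Si apfu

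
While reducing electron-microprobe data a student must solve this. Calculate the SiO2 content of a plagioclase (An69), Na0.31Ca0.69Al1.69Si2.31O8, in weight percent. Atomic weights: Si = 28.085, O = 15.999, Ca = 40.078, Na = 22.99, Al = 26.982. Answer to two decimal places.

M(Na0.31Ca0.69Al1.69Si2.31O8) = 273.249 g/mol; M(SiO2) = 60.083 g/mol.
Moles SiO2 per formula unit = 2.31 Si ÷ 1 = 2.3100.
SiO2 fraction = (2.3100 × 60.083) / 273.249 = 138.792/273.249 = 0.5079.

50.79 wt%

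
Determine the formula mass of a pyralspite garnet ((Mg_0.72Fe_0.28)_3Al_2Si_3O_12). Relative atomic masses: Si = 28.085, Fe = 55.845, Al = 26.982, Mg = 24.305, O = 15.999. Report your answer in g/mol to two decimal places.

M = 2.16*24.305 + 0.84*55.845 + 2*26.982 + 3*28.085 + 12*15.999

429.62 g/mol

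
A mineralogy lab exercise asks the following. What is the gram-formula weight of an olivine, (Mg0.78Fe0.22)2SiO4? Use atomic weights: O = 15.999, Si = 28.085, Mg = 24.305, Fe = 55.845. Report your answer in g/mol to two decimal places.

The formula mass is the sum 1.56*24.305 + 0.44*55.845 + 1*28.085 + 4*15.999.

154.57 g/mol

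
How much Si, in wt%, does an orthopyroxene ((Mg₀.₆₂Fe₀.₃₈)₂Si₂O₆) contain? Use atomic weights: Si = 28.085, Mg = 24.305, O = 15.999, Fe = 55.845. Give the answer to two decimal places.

M((Mg₀.₆₂Fe₀.₃₈)₂Si₂O₆) = 224.744 g/mol.
Si contributes 2 × 28.085 = 56.170 g per mole.
56.170/224.744 = 0.2499 → 24.99%.

24.99 wt%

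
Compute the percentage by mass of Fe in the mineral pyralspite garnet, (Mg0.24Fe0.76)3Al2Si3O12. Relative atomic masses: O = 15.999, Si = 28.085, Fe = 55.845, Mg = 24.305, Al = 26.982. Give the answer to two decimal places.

M((Mg0.24Fe0.76)3Al2Si3O12) = 475.033 g/mol.
Fe contributes 2.28 × 55.845 = 127.327 g per mole.
127.327/475.033 = 0.2680 → 26.80%.

26.80 wt%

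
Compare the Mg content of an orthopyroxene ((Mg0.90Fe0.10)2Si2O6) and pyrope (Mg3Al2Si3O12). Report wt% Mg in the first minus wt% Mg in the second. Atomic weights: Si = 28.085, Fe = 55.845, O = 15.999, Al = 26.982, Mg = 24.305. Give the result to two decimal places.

3.04 percentage points

Mg in (Mg0.90Fe0.10)2Si2O6: molar mass 207.082 g/mol; 1.80×24.305 = 43.749 g → 21.13 wt%.
Mg in Mg3Al2Si3O12: molar mass 403.122 g/mol; 3×24.305 = 72.915 g → 18.09 wt%.
Difference = 21.13 − 18.09 = 3.04 percentage points.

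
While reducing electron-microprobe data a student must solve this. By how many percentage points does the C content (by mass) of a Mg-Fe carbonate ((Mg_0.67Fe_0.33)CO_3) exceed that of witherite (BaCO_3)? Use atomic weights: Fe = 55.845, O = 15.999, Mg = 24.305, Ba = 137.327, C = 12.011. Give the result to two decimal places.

C in (Mg_0.67Fe_0.33)CO_3: molar mass 94.721 g/mol; 1×12.011 = 12.011 g → 12.68 wt%.
C in BaCO_3: molar mass 197.335 g/mol; 1×12.011 = 12.011 g → 6.09 wt%.
Difference = 12.68 − 6.09 = 6.59 percentage points.

6.59 percentage points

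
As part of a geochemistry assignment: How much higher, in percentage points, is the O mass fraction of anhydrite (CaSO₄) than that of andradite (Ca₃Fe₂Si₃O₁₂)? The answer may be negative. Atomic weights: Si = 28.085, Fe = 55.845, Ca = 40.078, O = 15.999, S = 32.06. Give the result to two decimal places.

M(CaSO₄) = 136.134 g/mol, so wt% O = 63.996/136.134 × 100 = 47.01%.
M(Ca₃Fe₂Si₃O₁₂) = 508.167 g/mol, so wt% O = 191.988/508.167 × 100 = 37.78%.
47.01 − 37.78 = 9.23 pp.

9.23 percentage points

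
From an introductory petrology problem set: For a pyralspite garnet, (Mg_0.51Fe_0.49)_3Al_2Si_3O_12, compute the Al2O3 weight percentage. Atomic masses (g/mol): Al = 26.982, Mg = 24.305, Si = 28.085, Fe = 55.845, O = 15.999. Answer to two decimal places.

Molar mass of (Mg_0.51Fe_0.49)_3Al_2Si_3O_12 = 1.53×24.305 + 1.47×55.845 + 2×26.982 + 3×28.085 + 12×15.999 = 449.486 g/mol.
Each formula unit contains 2 Al, equivalent to 2/2 = 1.0000 mol Al2O3.
M(Al2O3) = 2×26.982 + 3×15.999 = 101.961 g/mol.
Mass of Al2O3 per formula unit = 1.0000 × 101.961 = 101.961 g.
Al2O3 wt% = 101.961 / 449.486 × 100 = 22.68%.

22.68 wt%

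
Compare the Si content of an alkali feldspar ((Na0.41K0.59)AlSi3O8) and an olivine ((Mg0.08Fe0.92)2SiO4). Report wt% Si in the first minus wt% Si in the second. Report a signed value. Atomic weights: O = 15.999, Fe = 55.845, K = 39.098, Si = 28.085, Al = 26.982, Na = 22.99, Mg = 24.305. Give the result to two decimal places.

16.88 percentage points

Si in (Na0.41K0.59)AlSi3O8: molar mass 271.723 g/mol; 3×28.085 = 84.255 g → 31.01 wt%.
Si in (Mg0.08Fe0.92)2SiO4: molar mass 198.725 g/mol; 1×28.085 = 28.085 g → 14.13 wt%.
Difference = 31.01 − 14.13 = 16.88 percentage points.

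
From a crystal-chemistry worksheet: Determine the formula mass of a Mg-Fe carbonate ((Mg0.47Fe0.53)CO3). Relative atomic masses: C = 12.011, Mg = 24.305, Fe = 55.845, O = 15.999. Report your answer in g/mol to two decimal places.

M = 0.47×24.305 + 0.53×55.845 + 1×12.011 + 3×15.999

101.03 g/mol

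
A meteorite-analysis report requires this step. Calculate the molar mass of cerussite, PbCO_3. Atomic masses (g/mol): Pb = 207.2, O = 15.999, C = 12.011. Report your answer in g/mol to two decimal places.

M = 1*207.2 + 1*12.011 + 3*15.999

267.21 g/mol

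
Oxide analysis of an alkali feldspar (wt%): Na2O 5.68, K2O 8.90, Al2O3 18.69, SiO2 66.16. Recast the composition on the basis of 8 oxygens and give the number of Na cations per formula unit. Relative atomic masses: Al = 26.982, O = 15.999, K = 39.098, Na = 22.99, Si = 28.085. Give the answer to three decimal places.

0.499 Na apfu

Na2O: 5.68/61.979 = 0.09164 mol → 0.18328 mol Na, 0.09164 mol O.
K2O: 8.90/94.195 = 0.09448 mol → 0.18896 mol K, 0.09448 mol O.
Al2O3: 18.69/101.961 = 0.18331 mol → 0.36662 mol Al, 0.54993 mol O.
SiO2: 66.16/60.083 = 1.10114 mol → 1.10114 mol Si, 2.20228 mol O.
Total oxygen = 2.93833 mol. Normalization factor = 8/2.93833 = 2.72263.
Na per 8 O = 0.18328 × 2.72263 = 0.499.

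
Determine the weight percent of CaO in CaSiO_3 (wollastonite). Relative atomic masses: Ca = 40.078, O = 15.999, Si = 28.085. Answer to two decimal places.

Molar mass of CaSiO_3 = 1·40.078 + 1·28.085 + 3·15.999 = 116.160 g/mol.
Each formula unit contains 1 Ca, equivalent to 1/1 = 1.0000 mol CaO.
M(CaO) = 1×40.078 + 1×15.999 = 56.077 g/mol.
Mass of CaO per formula unit = 1.0000 × 56.077 = 56.077 g.
CaO wt% = 56.077 / 116.160 × 100 = 48.28%.

48.28 wt%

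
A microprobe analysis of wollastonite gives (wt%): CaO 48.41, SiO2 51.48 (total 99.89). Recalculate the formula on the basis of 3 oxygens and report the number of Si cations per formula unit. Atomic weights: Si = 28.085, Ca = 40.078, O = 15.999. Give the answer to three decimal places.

CaO (M=56.077): mol = 0.86328; Ca = 0.86328, O = 0.86328.
SiO2 (M=60.083): mol = 0.85681; Si = 0.85681, O = 1.71362.
ΣO = 2.57690; factor = 3/ΣO = 1.16419.
Si apfu = 0.85681 × 1.16419 = 0.997.

0.997 Si apfu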